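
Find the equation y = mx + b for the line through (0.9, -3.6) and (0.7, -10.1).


m = (-6.5)/(-0.2) = 32.5000
b = y1 - m*x1 = -3.6 - (-6.5*0.9)/(-0.2) = -3.6 - 29.2500 = -32.8500

y = 32.5000x - 32.8500


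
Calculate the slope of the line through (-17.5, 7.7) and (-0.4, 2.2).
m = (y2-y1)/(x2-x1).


dy = 2.2 - 7.7 = -5.5
dx = -0.4 + 17.5 = 17.1
m = -5.5/17.1 = -0.3216

m = -0.3216


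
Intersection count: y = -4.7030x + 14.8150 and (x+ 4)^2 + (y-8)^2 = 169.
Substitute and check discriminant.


Substitute y = -4.7030x + 14.8150: (x+ 4)^2 + (-4.7030x+14.8150-8)^2 = 169
Expand to Ax^2 + Bx + C = 0, where b-k = 6.815
A = 1+m^2 = 23.118209
B = 2(m(b-k) - h) = 2(-4.7030*6.815 + 4) = -56.10189
C = h^2 + (b-k)^2 - r^2 = 16 + 46.444225 - 169 = -106.555775
disc = B^2-4AC = 3147.4221 + 9853.5147 = 13000.9368
disc > 0

2 intersection points


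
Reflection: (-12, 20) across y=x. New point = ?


Reflection rule for y=x: (y, x)
(-12, 20) -> (20, -12)

(20, -12)


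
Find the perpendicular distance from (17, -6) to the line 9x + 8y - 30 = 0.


|9*17 + 8*(-6) - 30| = |75| = 75
sqrt(81 + 64) = sqrt(145) = 12.0416
d = 75/sqrt(145) = 6.2284

6.2284


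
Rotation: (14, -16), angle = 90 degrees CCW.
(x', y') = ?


cos(90) = 0, sin(90) = 1
x' = 14*0 + 16*1 = 16
y' = 14*1 - 16*0 = 14

(16, 14)


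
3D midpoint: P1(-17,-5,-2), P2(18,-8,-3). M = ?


Mx = (-17+18)/2 = 0.5000
My = (-5- 8)/2 = -6.5000
Mz = (-2- 3)/2 = -2.5000

M = (0.5000, -6.5000, -2.5000)


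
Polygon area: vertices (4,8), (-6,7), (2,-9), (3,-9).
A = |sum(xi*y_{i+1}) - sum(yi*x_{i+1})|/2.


sum(xi*y_{i+1}) = 4*7 - 6*(-9) + 2*(-9) + 3*8 = 88
sum(yi*x_{i+1}) = 8*(-6) + 7*2 - 9*3 - 9*4 = -97
Area = |88 + 97|/2 = 185/2 = 92.5000

92.5000 sq units


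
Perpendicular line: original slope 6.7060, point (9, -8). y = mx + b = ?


Perpendicular slope = -1/m1 = -1/6.7060 = -0.1491
b2 = y0 - m2*x0 = -8 + 9/6.7060 = -8 + 1.3421 = -6.6579

y = -0.1491x - 6.6579


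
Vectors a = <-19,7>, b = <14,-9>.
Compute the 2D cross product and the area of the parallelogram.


cross = -19*(-9) - 7*14 = 171 - 98 = 73
Parallelogram area = |73| = 73

cross = 73, parallelogram area = 73


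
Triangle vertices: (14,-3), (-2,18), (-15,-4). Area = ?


14*(18+ 4) = 308
-2*(-4+ 3) = 2
-15*(-3-18) = 315
sum = 625
Area = |625|/2 = 312.5000

312.5000 sq units


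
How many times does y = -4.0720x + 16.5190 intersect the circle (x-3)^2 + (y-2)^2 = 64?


Substitute y = -4.0720x + 16.5190: (x-3)^2 + (-4.0720x+16.5190-2)^2 = 64
Expand to Ax^2 + Bx + C = 0, where b-k = 14.519
A = 1+m^2 = 17.581184
B = 2(m(b-k) - h) = 2(-4.0720*14.519 - 3) = -124.242736
C = h^2 + (b-k)^2 - r^2 = 9 + 210.801361 - 64 = 155.801361
disc = B^2-4AC = 15436.2574 - 10956.6896 = 4479.5678
disc > 0

2 intersection points


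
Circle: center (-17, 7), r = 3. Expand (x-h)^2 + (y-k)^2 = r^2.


(x+ 17)^2 + (y-7)^2 = 3^2
D = -2h = 34, E = -2k = -14
F = h^2+k^2-r^2 = 289+49-9 = 329

x^2 + y^2 + 34x - 14y + 329 = 0


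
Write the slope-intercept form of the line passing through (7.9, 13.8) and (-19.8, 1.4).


m = (-12.4)/(-27.7) = 0.4477
b = y1 - m*x1 = 13.8 - (-12.4*7.9)/(-27.7) = 13.8 - 3.5365 = 10.2635

y = 0.4477x + 10.2635


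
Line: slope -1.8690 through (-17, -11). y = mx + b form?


y + 11 = -1.8690(x + 17)
y = -1.8690x - 11 + 1.8690*(-17)
y = -1.8690x - 42.7730

y = -1.8690x - 42.7730


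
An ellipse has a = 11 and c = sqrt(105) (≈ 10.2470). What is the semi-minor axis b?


b^2 = 11^2 - (sqrt(105))^2 = 121 - 105 = 16
b = sqrt(16) = 4

b = 4


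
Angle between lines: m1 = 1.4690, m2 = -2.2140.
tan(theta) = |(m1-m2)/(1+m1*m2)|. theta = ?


m1-m2 = 3.683
1+m1*m2 = -2.252366
tan(theta) = |3.683/(-2.252366)| = 1.635169
theta = arctan(|3.683/(-2.252366)|) = 58.5518 degrees (acute angle)

58.5518 degrees


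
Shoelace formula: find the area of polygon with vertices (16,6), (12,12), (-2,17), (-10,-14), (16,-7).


sum(xi*y_{i+1}) = 16*12 + 12*17 - 2*(-14) - 10*(-7) + 16*6 = 590
sum(yi*x_{i+1}) = 6*12 + 12*(-2) + 17*(-10) - 14*16 - 7*16 = -458
Area = |590 + 458|/2 = 1048/2 = 524.0000

524.0000 sq units


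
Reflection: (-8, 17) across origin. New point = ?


Reflection rule for origin: (-x, -y)
(-8, 17) -> (8, -17)

(8, -17)


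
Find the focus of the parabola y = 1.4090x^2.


a = 1.4090
4a = 5.6360
focus = (0, 1/5.6360) = (0, 0.1774)

Focus = (0, 0.1774)


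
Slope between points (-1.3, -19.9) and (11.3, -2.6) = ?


dy = -2.6 + 19.9 = 17.3
dx = 11.3 + 1.3 = 12.6
m = 17.3/12.6 = 1.3730

m = 1.3730


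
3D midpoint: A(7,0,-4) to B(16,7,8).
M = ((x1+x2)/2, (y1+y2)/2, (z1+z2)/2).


Mx = (7+16)/2 = 11.5000
My = (0+7)/2 = 3.5000
Mz = (-4+8)/2 = 2.0000

M = (11.5000, 3.5000, 2.0000)


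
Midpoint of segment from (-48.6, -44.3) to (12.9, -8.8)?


Mx = (-48.6 + 12.9)/2 = -35.7/2 = -17.8500
My = (-44.3 - 8.8)/2 = -53.1/2 = -26.5500

(-17.8500, -26.5500)


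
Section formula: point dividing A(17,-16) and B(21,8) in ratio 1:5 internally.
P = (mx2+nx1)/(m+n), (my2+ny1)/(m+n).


Px = (1*21 + 5*17)/6 = 106/6 = 17.6667
Py = (1*8 + 5*(-16))/6 = -72/6 = -12.0000

P = (17.6667, -12.0000)


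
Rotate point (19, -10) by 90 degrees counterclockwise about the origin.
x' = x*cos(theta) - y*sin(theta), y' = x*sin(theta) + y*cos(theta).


cos(90) = 0, sin(90) = 1
x' = 19*0 + 10*1 = 10
y' = 19*1 - 10*0 = 19

(10, 19)


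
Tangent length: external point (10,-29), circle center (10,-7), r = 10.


d = sqrt((10-10)^2 + (-29+ 7)^2) = sqrt(0+484) = 22.0000
L = sqrt(484.0000 - 100) = sqrt(384.0000) = 19.5959

19.5959


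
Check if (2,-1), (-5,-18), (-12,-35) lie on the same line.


2*(-18+ 35) - 5*(-35+ 1) - 12*(-1+ 18)
= 34 + 170 - 204 = 0

Yes, collinear (determinant = 0)


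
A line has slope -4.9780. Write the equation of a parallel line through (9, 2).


Parallel lines have equal slopes.
m2 = -4.9780
b2 = 2 + 4.9780*9 = 46.8020

y = -4.9780x + 46.8020


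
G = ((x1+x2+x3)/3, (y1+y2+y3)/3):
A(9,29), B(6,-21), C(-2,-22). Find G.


Gx = (9+6- 2)/3 = 13/3 = 4.3333
Gy = (29- 21- 22)/3 = -14/3 = -4.6667

G = (4.3333, -4.6667)


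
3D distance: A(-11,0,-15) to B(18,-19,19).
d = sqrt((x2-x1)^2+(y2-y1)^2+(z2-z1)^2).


dx=29, dy=-19, dz=34
d = sqrt(841+361+1156) = sqrt(2358) = 48.5592

48.5592


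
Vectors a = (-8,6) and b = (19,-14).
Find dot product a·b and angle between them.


a·b = -8*19 + 6*(-14) = -152 - 84 = -236
|a| = sqrt(64+36) = 10.0000
|b| = sqrt(361+196) = 23.6008
cos(theta) = -236/(sqrt(100)*sqrt(557)) = -236/sqrt(55700) = -0.999964
theta = arccos(-236/sqrt(55700)) = 179.5145 degrees

a·b = -236, theta = 179.5145 deg


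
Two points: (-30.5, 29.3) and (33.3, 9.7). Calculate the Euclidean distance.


dx = 33.3 + 30.5 = 63.8
dy = 9.7 - 29.3 = -19.6
d = sqrt(4070.44 + 384.16) = sqrt(4454.6) = 66.7428

66.7428


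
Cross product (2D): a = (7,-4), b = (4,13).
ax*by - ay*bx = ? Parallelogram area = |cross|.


cross = 7*13 + 4*4 = 91 + 16 = 107
Parallelogram area = |107| = 107

cross = 107, parallelogram area = 107


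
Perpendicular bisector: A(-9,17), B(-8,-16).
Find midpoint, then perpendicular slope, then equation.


Midpoint = (-8.5, 0.5)
Slope of AB = dy/dx = -33/1 = -33.0000
Perp slope = -dx/dy = 1/33 = 0.0303
b = My - (perp slope)*Mx = 0.5 + (1*(-8.5))/(-33) = 0.5 + 0.2576 = 0.7576

y = 0.0303x + 0.7576


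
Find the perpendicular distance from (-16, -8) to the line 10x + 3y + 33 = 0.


|10*(-16) + 3*(-8) + 33| = |-151| = 151
sqrt(100 + 9) = sqrt(109) = 10.4403
d = 151/sqrt(109) = 14.4632

14.4632


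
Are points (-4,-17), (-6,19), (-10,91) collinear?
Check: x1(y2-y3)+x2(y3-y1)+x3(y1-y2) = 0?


-4*(19-91) - 6*(91+ 17) - 10*(-17-19)
= 288 - 648 + 360 = 0

Yes, collinear (determinant = 0)


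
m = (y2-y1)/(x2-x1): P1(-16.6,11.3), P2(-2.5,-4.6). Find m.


dy = -4.6 - 11.3 = -15.9
dx = -2.5 + 16.6 = 14.1
m = -15.9/14.1 = -1.1277

m = -1.1277


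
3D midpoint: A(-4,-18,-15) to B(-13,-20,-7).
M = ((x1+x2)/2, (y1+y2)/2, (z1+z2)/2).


Mx = (-4- 13)/2 = -8.5000
My = (-18- 20)/2 = -19.0000
Mz = (-15- 7)/2 = -11.0000

M = (-8.5000, -19.0000, -11.0000)


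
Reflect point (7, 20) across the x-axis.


Reflection rule for x-axis: (x, -y)
(7, 20) -> (7, -20)

(7, -20)


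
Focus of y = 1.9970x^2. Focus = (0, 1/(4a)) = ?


a = 1.9970
4a = 7.9880
focus = (0, 1/7.9880) = (0, 0.1252)

Focus = (0, 0.1252)


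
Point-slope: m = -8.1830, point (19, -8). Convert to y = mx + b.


y + 8 = -8.1830(x - 19)
y = -8.1830x - 8 + 8.1830*19
y = -8.1830x + 147.4770

y = -8.1830x + 147.4770


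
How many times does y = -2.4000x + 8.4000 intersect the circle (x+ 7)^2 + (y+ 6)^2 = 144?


Substitute y = -2.4000x + 8.4000: (x+ 7)^2 + (-2.4000x+8.4000+ 6)^2 = 144
Expand to Ax^2 + Bx + C = 0, where b-k = 14.4
A = 1+m^2 = 6.76
B = 2(m(b-k) - h) = 2(-2.4000*14.4 + 7) = -55.12
C = h^2 + (b-k)^2 - r^2 = 49 + 207.36 - 144 = 112.36
disc = B^2-4AC = 3038.2144 - 3038.2144 = 0
disc = 0

1 intersection point (tangent)


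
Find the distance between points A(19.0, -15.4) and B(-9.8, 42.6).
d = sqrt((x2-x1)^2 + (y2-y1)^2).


dx = -9.8 - 19.0 = -28.8
dy = 42.6 + 15.4 = 58.0
d = sqrt(829.44 + 3364.0) = sqrt(4193.44) = 64.7568

64.7568


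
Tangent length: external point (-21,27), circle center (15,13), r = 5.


d = sqrt((-21-15)^2 + (27-13)^2) = sqrt(1296+196) = 38.6264
L = sqrt(1492.0000 - 25) = sqrt(1467.0000) = 38.3014

38.3014


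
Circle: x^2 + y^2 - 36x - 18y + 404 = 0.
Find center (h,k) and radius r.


h = -D/2 = 36/2 = 18
k = -E/2 = 18/2 = 9
r^2 = h^2 + k^2 - F = 324 + 81 - 404 = 1
r = 1

Center (18, 9), radius = 1


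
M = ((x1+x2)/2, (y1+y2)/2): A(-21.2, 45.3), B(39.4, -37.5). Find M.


Mx = (-21.2 + 39.4)/2 = 18.2/2 = 9.1000
My = (45.3 - 37.5)/2 = 7.8/2 = 3.9000

(9.1000, 3.9000)


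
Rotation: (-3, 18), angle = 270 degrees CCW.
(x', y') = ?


cos(270) = 0, sin(270) = -1
x' = -3*0 - 18*(-1) = 18
y' = -3*(-1) + 18*0 = 3

(18, 3)


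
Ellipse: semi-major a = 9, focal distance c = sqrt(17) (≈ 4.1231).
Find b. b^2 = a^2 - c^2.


b^2 = 9^2 - (sqrt(17))^2 = 81 - 17 = 64
b = sqrt(64) = 8

b = 8


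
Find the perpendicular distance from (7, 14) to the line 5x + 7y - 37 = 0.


|5*7 + 7*14 - 37| = |96| = 96
sqrt(25 + 49) = sqrt(74) = 8.6023
d = 96/sqrt(74) = 11.1598

11.1598


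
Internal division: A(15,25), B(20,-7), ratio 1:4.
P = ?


Px = (1*20 + 4*15)/5 = 80/5 = 16.0000
Py = (1*(-7) + 4*25)/5 = 93/5 = 18.6000

P = (16.0000, 18.6000)


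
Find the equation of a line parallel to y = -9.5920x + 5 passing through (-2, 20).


Parallel lines have equal slopes.
m2 = -9.5920
b2 = 20 + 9.5920*(-2) = 0.8160

y = -9.5920x + 0.8160


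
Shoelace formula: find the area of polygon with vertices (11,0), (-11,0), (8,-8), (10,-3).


sum(xi*y_{i+1}) = 11*0 - 11*(-8) + 8*(-3) + 10*0 = 64
sum(yi*x_{i+1}) = 0*(-11) + 0*8 - 8*10 - 3*11 = -113
Area = |64 + 113|/2 = 177/2 = 88.5000

88.5000 sq units


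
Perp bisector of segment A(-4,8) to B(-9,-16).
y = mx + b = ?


Midpoint = (-6.5, -4)
Slope of AB = dy/dx = -24/(-5) = 4.8000
Perp slope = -dx/dy = -5/24 = -0.2083
b = My - (perp slope)*Mx = -4 + (-5*(-6.5))/(-24) = -4 - 1.3542 = -5.3542

y = -0.2083x - 5.3542


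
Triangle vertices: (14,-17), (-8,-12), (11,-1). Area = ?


14*(-12+ 1) = -154
-8*(-1+ 17) = -128
11*(-17+ 12) = -55
sum = -337
Area = |-337|/2 = 168.5000

168.5000 sq units


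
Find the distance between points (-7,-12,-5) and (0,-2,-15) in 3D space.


dx=7, dy=10, dz=-10
d = sqrt(49+100+100) = sqrt(249) = 15.7797

15.7797


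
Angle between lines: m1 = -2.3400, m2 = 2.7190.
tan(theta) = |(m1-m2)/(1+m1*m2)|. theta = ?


m1-m2 = -5.059
1+m1*m2 = -5.36246
tan(theta) = |-5.059/(-5.36246)| = 0.943410
theta = arctan(|-5.059/(-5.36246)|) = 43.3321 degrees (acute angle)

43.3321 degrees


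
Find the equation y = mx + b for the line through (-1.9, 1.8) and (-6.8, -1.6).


m = (-3.4)/(-4.9) = 0.6939
b = y1 - m*x1 = 1.8 - (-3.4*(-1.9))/(-4.9) = 1.8 + 1.3184 = 3.1184

y = 0.6939x + 3.1184


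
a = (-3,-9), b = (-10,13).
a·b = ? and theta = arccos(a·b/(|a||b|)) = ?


a·b = -3*(-10) - 9*13 = 30 - 117 = -87
|a| = sqrt(9+81) = 9.4868
|b| = sqrt(100+169) = 16.4012
cos(theta) = -87/(sqrt(90)*sqrt(269)) = -87/sqrt(24210) = -0.559142
theta = arccos(-87/sqrt(24210)) = 123.9965 degrees

a·b = -87, theta = 123.9965 deg


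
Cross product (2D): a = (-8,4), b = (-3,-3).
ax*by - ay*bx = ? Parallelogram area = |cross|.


cross = -8*(-3) - 4*(-3) = 24 + 12 = 36
Parallelogram area = |36| = 36

cross = 36, parallelogram area = 36


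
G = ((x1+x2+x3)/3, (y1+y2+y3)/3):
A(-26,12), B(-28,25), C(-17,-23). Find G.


Gx = (-26- 28- 17)/3 = -71/3 = -23.6667
Gy = (12+25- 23)/3 = 14/3 = 4.6667

G = (-23.6667, 4.6667)


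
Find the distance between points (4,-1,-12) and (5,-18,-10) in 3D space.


dx=1, dy=-17, dz=2
d = sqrt(1+289+4) = sqrt(294) = 17.1464

17.1464


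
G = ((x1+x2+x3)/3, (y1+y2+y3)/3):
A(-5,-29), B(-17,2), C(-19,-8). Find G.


Gx = (-5- 17- 19)/3 = -41/3 = -13.6667
Gy = (-29+2- 8)/3 = -35/3 = -11.6667

G = (-13.6667, -11.6667)


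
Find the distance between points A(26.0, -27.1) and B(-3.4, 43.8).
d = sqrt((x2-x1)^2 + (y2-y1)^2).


dx = -3.4 - 26.0 = -29.4
dy = 43.8 + 27.1 = 70.9
d = sqrt(864.36 + 5026.81) = sqrt(5891.17) = 76.7540

76.7540


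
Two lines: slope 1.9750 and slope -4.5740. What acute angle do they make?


m1-m2 = 6.549
1+m1*m2 = -8.03365
tan(theta) = |6.549/(-8.03365)| = 0.815196
theta = arctan(|6.549/(-8.03365)|) = 39.1868 degrees (acute angle)

39.1868 degrees


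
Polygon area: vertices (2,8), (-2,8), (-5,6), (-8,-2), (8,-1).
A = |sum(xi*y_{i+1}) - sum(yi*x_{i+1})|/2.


sum(xi*y_{i+1}) = 2*8 - 2*6 - 5*(-2) - 8*(-1) + 8*8 = 86
sum(yi*x_{i+1}) = 8*(-2) + 8*(-5) + 6*(-8) - 2*8 - 1*2 = -122
Area = |86 + 122|/2 = 208/2 = 104.0000

104.0000 sq units


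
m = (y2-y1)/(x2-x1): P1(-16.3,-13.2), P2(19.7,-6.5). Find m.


dy = -6.5 + 13.2 = 6.7
dx = 19.7 + 16.3 = 36.0
m = 6.7/36.0 = 0.1861

m = 0.1861


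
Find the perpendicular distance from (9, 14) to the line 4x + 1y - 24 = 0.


|4*9 + 1*14 - 24| = |26| = 26
sqrt(16 + 1) = sqrt(17) = 4.1231
d = 26/sqrt(17) = 6.3059

6.3059


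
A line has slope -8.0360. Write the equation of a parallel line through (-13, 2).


Parallel lines have equal slopes.
m2 = -8.0360
b2 = 2 + 8.0360*(-13) = -102.4680

y = -8.0360x - 102.4680


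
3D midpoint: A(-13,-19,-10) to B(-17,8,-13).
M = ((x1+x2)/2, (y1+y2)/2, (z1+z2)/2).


Mx = (-13- 17)/2 = -15.0000
My = (-19+8)/2 = -5.5000
Mz = (-10- 13)/2 = -11.5000

M = (-15.0000, -5.5000, -11.5000)


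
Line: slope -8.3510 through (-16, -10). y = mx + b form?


y + 10 = -8.3510(x + 16)
y = -8.3510x - 10 + 8.3510*(-16)
y = -8.3510x - 143.6160

y = -8.3510x - 143.6160


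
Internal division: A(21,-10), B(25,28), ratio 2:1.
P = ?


Px = (2*25 + 1*21)/3 = 71/3 = 23.6667
Py = (2*28 + 1*(-10))/3 = 46/3 = 15.3333

P = (23.6667, 15.3333)


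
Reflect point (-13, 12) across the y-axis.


Reflection rule for y-axis: (-x, y)
(-13, 12) -> (13, 12)

(13, 12)


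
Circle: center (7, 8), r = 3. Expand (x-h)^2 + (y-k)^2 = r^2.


(x-7)^2 + (y-8)^2 = 3^2
D = -2h = -14, E = -2k = -16
F = h^2+k^2-r^2 = 49+64-9 = 104

x^2 + y^2 - 14x - 16y + 104 = 0


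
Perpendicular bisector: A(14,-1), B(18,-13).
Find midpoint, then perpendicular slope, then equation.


Midpoint = (16, -7)
Slope of AB = dy/dx = -12/4 = -3.0000
Perp slope = -dx/dy = 4/12 = 0.3333
b = My - (perp slope)*Mx = -7 + (4*16)/(-12) = -7 - 5.3333 = -12.3333

y = 0.3333x - 12.3333


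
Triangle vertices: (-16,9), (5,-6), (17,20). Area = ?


-16*(-6-20) = 416
5*(20-9) = 55
17*(9+ 6) = 255
sum = 726
Area = |726|/2 = 363.0000

363.0000 sq units


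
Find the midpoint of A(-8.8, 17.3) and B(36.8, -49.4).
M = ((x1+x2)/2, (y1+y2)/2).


Mx = (-8.8 + 36.8)/2 = 28/2 = 14.0000
My = (17.3 - 49.4)/2 = -32.1/2 = -16.0500

(14.0000, -16.0500)


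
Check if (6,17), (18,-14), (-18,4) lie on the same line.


6*(-14-4) + 18*(4-17) - 18*(17+ 14)
= -108 - 234 - 558 = -900

No, not collinear (determinant = -900)


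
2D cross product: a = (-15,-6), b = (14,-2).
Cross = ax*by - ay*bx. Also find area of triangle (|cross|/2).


cross = -15*(-2) + 6*14 = 30 + 84 = 114
Triangle area = |114|/2 = 114/2 = 57.0000

cross = 114, triangle area = 57.0000


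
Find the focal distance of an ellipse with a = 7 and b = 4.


c^2 = 7^2 - 4^2 = 49 - 16 = 33
c = sqrt(33) = 5.7446

c = 5.7446


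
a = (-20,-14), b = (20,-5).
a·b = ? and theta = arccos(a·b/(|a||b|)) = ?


a·b = -20*20 - 14*(-5) = -400 + 70 = -330
|a| = sqrt(400+196) = 24.4131
|b| = sqrt(400+25) = 20.6155
cos(theta) = -330/(sqrt(596)*sqrt(425)) = -330/sqrt(253300) = -0.655687
theta = arccos(-330/sqrt(253300)) = 130.9717 degrees

a·b = -330, theta = 130.9717 deg


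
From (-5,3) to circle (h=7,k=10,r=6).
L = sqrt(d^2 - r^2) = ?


d = sqrt((-5-7)^2 + (3-10)^2) = sqrt(144+49) = 13.8924
L = sqrt(193.0000 - 36) = sqrt(157.0000) = 12.5300

12.5300


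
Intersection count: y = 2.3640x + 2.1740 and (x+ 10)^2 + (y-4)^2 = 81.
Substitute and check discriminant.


Substitute y = 2.3640x + 2.1740: (x+ 10)^2 + (2.3640x+2.1740-4)^2 = 81
Expand to Ax^2 + Bx + C = 0, where b-k = -1.826
A = 1+m^2 = 6.588496
B = 2(m(b-k) - h) = 2(2.3640*(-1.826) + 10) = 11.366672
C = h^2 + (b-k)^2 - r^2 = 100 + 3.334276 - 81 = 22.334276
disc = B^2-4AC = 129.2012 - 588.5972 = -459.3960
disc < 0

0 intersection points


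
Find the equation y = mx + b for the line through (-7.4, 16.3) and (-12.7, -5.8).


m = (-22.1)/(-5.3) = 4.1698
b = y1 - m*x1 = 16.3 - (-22.1*(-7.4))/(-5.3) = 16.3 + 30.8566 = 47.1566

y = 4.1698x + 47.1566


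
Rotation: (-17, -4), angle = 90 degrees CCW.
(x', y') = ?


cos(90) = 0, sin(90) = 1
x' = -17*0 + 4*1 = 4
y' = -17*1 - 4*0 = -17

(4, -17)


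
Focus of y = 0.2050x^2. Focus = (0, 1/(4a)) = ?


a = 0.2050
4a = 0.8200
focus = (0, 1/0.8200) = (0, 1.2195)

Focus = (0, 1.2195)


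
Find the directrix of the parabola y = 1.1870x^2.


a = 1.1870
1/(4a) = 0.2106
directrix: y = -0.2106 = -0.2106

y = -0.2106


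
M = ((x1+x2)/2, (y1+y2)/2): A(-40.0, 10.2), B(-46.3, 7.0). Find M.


Mx = (-40.0 - 46.3)/2 = -86.3/2 = -43.1500
My = (10.2 + 7.0)/2 = 17.2/2 = 8.6000

(-43.1500, 8.6000)


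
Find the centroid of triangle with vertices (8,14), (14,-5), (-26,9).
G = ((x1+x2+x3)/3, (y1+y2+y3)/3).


Gx = (8+14- 26)/3 = -4/3 = -1.3333
Gy = (14- 5+9)/3 = 18/3 = 6.0000

G = (-1.3333, 6.0000)


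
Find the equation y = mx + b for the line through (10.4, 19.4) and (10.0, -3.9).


m = (-23.3)/(-0.4) = 58.2500
b = y1 - m*x1 = 19.4 - (-23.3*10.4)/(-0.4) = 19.4 - 605.8000 = -586.4000

y = 58.2500x - 586.4000


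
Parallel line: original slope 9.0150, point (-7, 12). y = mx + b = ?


Parallel lines have equal slopes.
m2 = 9.0150
b2 = 12 - 9.0150*(-7) = 75.1050

y = 9.0150x + 75.1050


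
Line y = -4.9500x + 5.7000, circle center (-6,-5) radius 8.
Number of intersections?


Substitute y = -4.9500x + 5.7000: (x+ 6)^2 + (-4.9500x+5.7000+ 5)^2 = 64
Expand to Ax^2 + Bx + C = 0, where b-k = 10.7
A = 1+m^2 = 25.5025
B = 2(m(b-k) - h) = 2(-4.9500*10.7 + 6) = -93.93
C = h^2 + (b-k)^2 - r^2 = 36 + 114.49 - 64 = 86.49
disc = B^2-4AC = 8822.8449 - 8822.8449 = 0
disc = 0

1 intersection point (tangent)


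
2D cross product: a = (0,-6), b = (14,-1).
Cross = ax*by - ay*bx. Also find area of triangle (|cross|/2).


cross = 0*(-1) + 6*14 = 0 + 84 = 84
Triangle area = |84|/2 = 84/2 = 42.0000

cross = 84, triangle area = 42.0000


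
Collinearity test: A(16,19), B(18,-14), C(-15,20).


16*(-14-20) + 18*(20-19) - 15*(19+ 14)
= -544 + 18 - 495 = -1021

No, not collinear (determinant = -1021)


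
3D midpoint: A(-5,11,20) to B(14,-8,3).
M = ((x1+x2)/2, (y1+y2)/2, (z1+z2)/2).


Mx = (-5+14)/2 = 4.5000
My = (11- 8)/2 = 1.5000
Mz = (20+3)/2 = 11.5000

M = (4.5000, 1.5000, 11.5000)


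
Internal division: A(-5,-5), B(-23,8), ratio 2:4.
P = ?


Px = (2*(-23) + 4*(-5))/6 = -66/6 = -11.0000
Py = (2*8 + 4*(-5))/6 = -4/6 = -0.6667

P = (-11.0000, -0.6667)


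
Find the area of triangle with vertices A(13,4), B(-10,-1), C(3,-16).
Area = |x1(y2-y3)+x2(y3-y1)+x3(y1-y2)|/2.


13*(-1+ 16) = 195
-10*(-16-4) = 200
3*(4+ 1) = 15
sum = 410
Area = |410|/2 = 205.0000

205.0000 sq units


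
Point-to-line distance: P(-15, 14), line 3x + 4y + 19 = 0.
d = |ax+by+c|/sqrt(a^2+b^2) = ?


|3*(-15) + 4*14 + 19| = |30| = 30
sqrt(9 + 16) = sqrt(25) = 5.0000
d = 30/sqrt(25) = 6.0000

6.0000


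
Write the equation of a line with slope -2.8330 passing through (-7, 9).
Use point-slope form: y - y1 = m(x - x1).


y - 9 = -2.8330(x + 7)
y = -2.8330x + 9 + 2.8330*(-7)
y = -2.8330x - 10.8310

y = -2.8330x - 10.8310


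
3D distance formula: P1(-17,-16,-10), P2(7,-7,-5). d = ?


dx=24, dy=9, dz=5
d = sqrt(576+81+25) = sqrt(682) = 26.1151

26.1151


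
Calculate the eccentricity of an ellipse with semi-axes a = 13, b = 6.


c = sqrt(169-36) = sqrt(133) = 11.5326
e = c/a = sqrt(133)/13 = 0.8871

e = 0.8871


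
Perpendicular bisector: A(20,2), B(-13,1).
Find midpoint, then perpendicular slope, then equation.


Midpoint = (3.5, 1.5)
Slope of AB = dy/dx = -1/(-33) = 0.0303
Perp slope = -dx/dy = -33/1 = -33.0000
b = My - (perp slope)*Mx = 1.5 + (-33*3.5)/(-1) = 1.5 + 115.5000 = 117.0000

y = -33.0000x + 117.0000


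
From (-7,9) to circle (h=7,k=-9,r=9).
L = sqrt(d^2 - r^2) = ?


d = sqrt((-7-7)^2 + (9+ 9)^2) = sqrt(196+324) = 22.8035
L = sqrt(520.0000 - 81) = sqrt(439.0000) = 20.9523

20.9523


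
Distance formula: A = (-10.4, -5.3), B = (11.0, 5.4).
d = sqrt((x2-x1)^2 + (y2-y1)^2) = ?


dx = 11.0 + 10.4 = 21.4
dy = 5.4 + 5.3 = 10.7
d = sqrt(457.96 + 114.49) = sqrt(572.45) = 23.9259

23.9259


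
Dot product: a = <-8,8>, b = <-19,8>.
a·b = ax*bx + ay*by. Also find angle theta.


a·b = -8*(-19) + 8*8 = 152 + 64 = 216
|a| = sqrt(64+64) = 11.3137
|b| = sqrt(361+64) = 20.6155
cos(theta) = 216/(sqrt(128)*sqrt(425)) = 216/sqrt(54400) = 0.926092
theta = arccos(216/sqrt(54400)) = 22.1663 degrees

a·b = 216, theta = 22.1663 deg


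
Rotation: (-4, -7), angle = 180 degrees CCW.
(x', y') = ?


cos(180) = -1, sin(180) = 0
x' = -4*(-1) + 7*0 = 4
y' = -4*0 - 7*(-1) = 7

(4, 7)


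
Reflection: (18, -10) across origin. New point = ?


Reflection rule for origin: (-x, -y)
(18, -10) -> (-18, 10)

(-18, 10)


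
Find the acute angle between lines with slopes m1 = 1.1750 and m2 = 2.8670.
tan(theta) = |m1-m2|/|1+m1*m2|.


m1-m2 = -1.692
1+m1*m2 = 4.368725
tan(theta) = |-1.692/4.368725| = 0.387298
theta = arctan(|-1.692/4.368725|) = 21.1713 degrees (acute angle)

21.1713 degrees


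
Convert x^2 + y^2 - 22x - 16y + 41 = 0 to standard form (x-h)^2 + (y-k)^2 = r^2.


h = -D/2 = 22/2 = 11
k = -E/2 = 16/2 = 8
r^2 = h^2 + k^2 - F = 121 + 64 - 41 = 144
r = 12

Center (11, 8), radius = 12


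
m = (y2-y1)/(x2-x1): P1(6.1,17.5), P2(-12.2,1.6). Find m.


dy = 1.6 - 17.5 = -15.9
dx = -12.2 - 6.1 = -18.3
m = -15.9/(-18.3) = 0.8689

m = 0.8689


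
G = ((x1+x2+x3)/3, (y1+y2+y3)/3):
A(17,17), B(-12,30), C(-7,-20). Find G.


Gx = (17- 12- 7)/3 = -2/3 = -0.6667
Gy = (17+30- 20)/3 = 27/3 = 9.0000

G = (-0.6667, 9.0000)


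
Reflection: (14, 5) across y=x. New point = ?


Reflection rule for y=x: (y, x)
(14, 5) -> (5, 14)

(5, 14)


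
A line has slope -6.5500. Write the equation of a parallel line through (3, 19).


Parallel lines have equal slopes.
m2 = -6.5500
b2 = 19 + 6.5500*3 = 38.6500

y = -6.5500x + 38.6500


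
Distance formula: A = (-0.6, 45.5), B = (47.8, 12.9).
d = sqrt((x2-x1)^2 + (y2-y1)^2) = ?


dx = 47.8 + 0.6 = 48.4
dy = 12.9 - 45.5 = -32.6
d = sqrt(2342.56 + 1062.76) = sqrt(3405.32) = 58.3551

58.3551


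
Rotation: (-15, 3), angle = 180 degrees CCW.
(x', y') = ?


cos(180) = -1, sin(180) = 0
x' = -15*(-1) - 3*0 = 15
y' = -15*0 + 3*(-1) = -3

(15, -3)


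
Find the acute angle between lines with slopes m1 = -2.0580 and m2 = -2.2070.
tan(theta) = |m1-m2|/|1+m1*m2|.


m1-m2 = 0.149
1+m1*m2 = 5.542006
tan(theta) = |0.149/5.542006| = 0.026886
theta = arctan(|0.149/5.542006|) = 1.5401 degrees (acute angle)

1.5401 degrees


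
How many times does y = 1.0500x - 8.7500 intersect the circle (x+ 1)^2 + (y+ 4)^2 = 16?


Substitute y = 1.0500x - 8.7500: (x+ 1)^2 + (1.0500x- 8.7500+ 4)^2 = 16
Expand to Ax^2 + Bx + C = 0, where b-k = -4.75
A = 1+m^2 = 2.1025
B = 2(m(b-k) - h) = 2(1.0500*(-4.75) + 1) = -7.975
C = h^2 + (b-k)^2 - r^2 = 1 + 22.5625 - 16 = 7.5625
disc = B^2-4AC = 63.6006 - 63.6006 = 0
disc = 0

1 intersection point (tangent)


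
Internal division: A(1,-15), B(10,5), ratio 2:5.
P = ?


Px = (2*10 + 5*1)/7 = 25/7 = 3.5714
Py = (2*5 + 5*(-15))/7 = -65/7 = -9.2857

P = (3.5714, -9.2857)


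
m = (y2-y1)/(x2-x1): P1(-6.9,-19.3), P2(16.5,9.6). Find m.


dy = 9.6 + 19.3 = 28.9
dx = 16.5 + 6.9 = 23.4
m = 28.9/23.4 = 1.2350

m = 1.2350


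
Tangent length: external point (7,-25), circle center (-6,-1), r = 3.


d = sqrt((7+ 6)^2 + (-25+ 1)^2) = sqrt(169+576) = 27.2947
L = sqrt(745.0000 - 9) = sqrt(736.0000) = 27.1293

27.1293


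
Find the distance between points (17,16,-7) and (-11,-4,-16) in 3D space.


dx=-28, dy=-20, dz=-9
d = sqrt(784+400+81) = sqrt(1265) = 35.5668

35.5668


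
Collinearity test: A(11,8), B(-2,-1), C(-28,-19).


11*(-1+ 19) - 2*(-19-8) - 28*(8+ 1)
= 198 + 54 - 252 = 0

Yes, collinear (determinant = 0)


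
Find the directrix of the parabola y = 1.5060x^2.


a = 1.5060
1/(4a) = 0.1660
directrix: y = -0.1660 = -0.1660

y = -0.1660


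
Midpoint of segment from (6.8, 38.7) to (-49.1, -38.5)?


Mx = (6.8 - 49.1)/2 = -42.3/2 = -21.1500
My = (38.7 - 38.5)/2 = 0.2/2 = 0.1000

(-21.1500, 0.1000)


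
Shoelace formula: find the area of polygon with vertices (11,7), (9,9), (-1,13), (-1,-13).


sum(xi*y_{i+1}) = 11*9 + 9*13 - 1*(-13) - 1*7 = 222
sum(yi*x_{i+1}) = 7*9 + 9*(-1) + 13*(-1) - 13*11 = -102
Area = |222 + 102|/2 = 324/2 = 162.0000

162.0000 sq units


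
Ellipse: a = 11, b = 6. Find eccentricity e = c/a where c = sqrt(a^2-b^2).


c = sqrt(121-36) = sqrt(85) = 9.2195
e = c/a = sqrt(85)/11 = 0.8381

e = 0.8381


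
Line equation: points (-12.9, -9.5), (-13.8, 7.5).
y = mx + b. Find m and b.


m = (17.0)/(-0.9) = -18.8889
b = y1 - m*x1 = -9.5 - (17.0*(-12.9))/(-0.9) = -9.5 - 243.6667 = -253.1667

y = -18.8889x - 253.1667


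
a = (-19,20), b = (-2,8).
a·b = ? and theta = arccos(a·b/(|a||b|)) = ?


a·b = -19*(-2) + 20*8 = 38 + 160 = 198
|a| = sqrt(361+400) = 27.5862
|b| = sqrt(4+64) = 8.2462
cos(theta) = 198/(sqrt(761)*sqrt(68)) = 198/sqrt(51748) = 0.870399
theta = arccos(198/sqrt(51748)) = 29.4950 degrees

a·b = 198, theta = 29.4950 deg


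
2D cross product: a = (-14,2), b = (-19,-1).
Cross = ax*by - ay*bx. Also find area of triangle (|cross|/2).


cross = -14*(-1) - 2*(-19) = 14 + 38 = 52
Triangle area = |52|/2 = 52/2 = 26.0000

cross = 52, triangle area = 26.0000


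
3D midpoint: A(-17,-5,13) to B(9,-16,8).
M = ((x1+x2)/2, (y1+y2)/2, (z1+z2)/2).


Mx = (-17+9)/2 = -4.0000
My = (-5- 16)/2 = -10.5000
Mz = (13+8)/2 = 10.5000

M = (-4.0000, -10.5000, 10.5000)


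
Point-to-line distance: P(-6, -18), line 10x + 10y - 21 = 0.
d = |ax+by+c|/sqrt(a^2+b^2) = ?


|10*(-6) + 10*(-18) - 21| = |-261| = 261
sqrt(100 + 100) = sqrt(200) = 14.1421
d = 261/sqrt(200) = 18.4555

18.4555


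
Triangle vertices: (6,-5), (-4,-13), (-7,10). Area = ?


6*(-13-10) = -138
-4*(10+ 5) = -60
-7*(-5+ 13) = -56
sum = -254
Area = |-254|/2 = 127.0000

127.0000 sq units


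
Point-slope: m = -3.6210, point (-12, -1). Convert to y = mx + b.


y + 1 = -3.6210(x + 12)
y = -3.6210x - 1 + 3.6210*(-12)
y = -3.6210x - 44.4520

y = -3.6210x - 44.4520


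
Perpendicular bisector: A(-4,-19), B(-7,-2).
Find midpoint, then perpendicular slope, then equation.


Midpoint = (-5.5, -10.5)
Slope of AB = dy/dx = 17/(-3) = -5.6667
Perp slope = -dx/dy = 3/17 = 0.1765
b = My - (perp slope)*Mx = -10.5 + (-3*(-5.5))/17 = -10.5 + 0.9706 = -9.5294

y = 0.1765x - 9.5294


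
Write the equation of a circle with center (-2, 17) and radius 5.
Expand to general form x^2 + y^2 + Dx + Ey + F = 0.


(x+ 2)^2 + (y-17)^2 = 5^2
D = -2h = 4, E = -2k = -34
F = h^2+k^2-r^2 = 4+289-25 = 268

x^2 + y^2 + 4x - 34y + 268 = 0


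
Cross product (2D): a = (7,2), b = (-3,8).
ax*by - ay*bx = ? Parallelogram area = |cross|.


cross = 7*8 - 2*(-3) = 56 + 6 = 62
Parallelogram area = |62| = 62

cross = 62, parallelogram area = 62


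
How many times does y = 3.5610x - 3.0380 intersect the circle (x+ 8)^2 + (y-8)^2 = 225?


Substitute y = 3.5610x - 3.0380: (x+ 8)^2 + (3.5610x- 3.0380-8)^2 = 225
Expand to Ax^2 + Bx + C = 0, where b-k = -11.038
A = 1+m^2 = 13.680721
B = 2(m(b-k) - h) = 2(3.5610*(-11.038) + 8) = -62.612636
C = h^2 + (b-k)^2 - r^2 = 64 + 121.837444 - 225 = -39.162556
disc = B^2-4AC = 3920.3422 + 2143.0880 = 6063.4302
disc > 0

2 intersection points


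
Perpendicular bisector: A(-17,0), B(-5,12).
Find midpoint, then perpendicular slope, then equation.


Midpoint = (-11, 6)
Slope of AB = dy/dx = 12/12 = 1.0000
Perp slope = -dx/dy = -12/12 = -1.0000
b = My - (perp slope)*Mx = 6 + (12*(-11))/12 = 6 - 11.0000 = -5.0000

y = -1.0000x - 5.0000


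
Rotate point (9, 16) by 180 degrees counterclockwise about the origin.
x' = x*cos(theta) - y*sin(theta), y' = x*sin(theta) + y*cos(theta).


cos(180) = -1, sin(180) = 0
x' = 9*(-1) - 16*0 = -9
y' = 9*0 + 16*(-1) = -16

(-9, -16)


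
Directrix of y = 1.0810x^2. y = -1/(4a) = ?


a = 1.0810
1/(4a) = 0.2313
directrix: y = -0.2313 = -0.2313

y = -0.2313


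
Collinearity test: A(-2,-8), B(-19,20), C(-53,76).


-2*(20-76) - 19*(76+ 8) - 53*(-8-20)
= 112 - 1596 + 1484 = 0

Yes, collinear (determinant = 0)


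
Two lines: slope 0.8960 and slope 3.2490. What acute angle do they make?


m1-m2 = -2.353
1+m1*m2 = 3.911104
tan(theta) = |-2.353/3.911104| = 0.601620
theta = arctan(|-2.353/3.911104|) = 31.0320 degrees (acute angle)

31.0320 degrees


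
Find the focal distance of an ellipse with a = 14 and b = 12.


c^2 = 14^2 - 12^2 = 196 - 144 = 52
c = sqrt(52) = 7.2111

c = 7.2111


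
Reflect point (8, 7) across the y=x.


Reflection rule for y=x: (y, x)
(8, 7) -> (7, 8)

(7, 8)


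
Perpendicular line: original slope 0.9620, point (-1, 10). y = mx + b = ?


Perpendicular slope = -1/m1 = -1/0.9620 = -1.0395
b2 = y0 - m2*x0 = 10 - 1/0.9620 = 10 - 1.0395 = 8.9605

y = -1.0395x + 8.9605


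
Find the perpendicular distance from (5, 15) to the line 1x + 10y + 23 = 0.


|1*5 + 10*15 + 23| = |178| = 178
sqrt(1 + 100) = sqrt(101) = 10.0499
d = 178/sqrt(101) = 17.7117

17.7117


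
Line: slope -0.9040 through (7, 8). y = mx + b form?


y - 8 = -0.9040(x - 7)
y = -0.9040x + 8 + 0.9040*7
y = -0.9040x + 14.3280

y = -0.9040x + 14.3280


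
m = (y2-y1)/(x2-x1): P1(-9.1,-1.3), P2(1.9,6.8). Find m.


dy = 6.8 + 1.3 = 8.1
dx = 1.9 + 9.1 = 11.0
m = 8.1/11.0 = 0.7364

m = 0.7364


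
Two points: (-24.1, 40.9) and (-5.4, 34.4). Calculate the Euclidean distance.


dx = -5.4 + 24.1 = 18.7
dy = 34.4 - 40.9 = -6.5
d = sqrt(349.69 + 42.25) = sqrt(391.94) = 19.7975

19.7975


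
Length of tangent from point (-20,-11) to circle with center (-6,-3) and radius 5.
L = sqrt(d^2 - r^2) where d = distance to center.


d = sqrt((-20+ 6)^2 + (-11+ 3)^2) = sqrt(196+64) = 16.1245
L = sqrt(260.0000 - 25) = sqrt(235.0000) = 15.3297

15.3297


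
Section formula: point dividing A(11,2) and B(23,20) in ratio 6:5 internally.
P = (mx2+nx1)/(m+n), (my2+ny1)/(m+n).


Px = (6*23 + 5*11)/11 = 193/11 = 17.5455
Py = (6*20 + 5*2)/11 = 130/11 = 11.8182

P = (17.5455, 11.8182)


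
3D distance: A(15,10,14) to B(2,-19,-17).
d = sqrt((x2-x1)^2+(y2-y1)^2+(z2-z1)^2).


dx=-13, dy=-29, dz=-31
d = sqrt(169+841+961) = sqrt(1971) = 44.3959

44.3959


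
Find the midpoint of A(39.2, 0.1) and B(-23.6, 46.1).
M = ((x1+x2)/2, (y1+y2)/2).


Mx = (39.2 - 23.6)/2 = 15.6/2 = 7.8000
My = (0.1 + 46.1)/2 = 46.2/2 = 23.1000

(7.8000, 23.1000)


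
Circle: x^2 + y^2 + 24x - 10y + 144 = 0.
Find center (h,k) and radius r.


h = -D/2 = -24/2 = -12
k = -E/2 = 10/2 = 5
r^2 = h^2 + k^2 - F = 144 + 25 - 144 = 25
r = 5

Center (-12, 5), radius = 5


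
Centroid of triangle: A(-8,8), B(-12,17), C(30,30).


Gx = (-8- 12+30)/3 = 10/3 = 3.3333
Gy = (8+17+30)/3 = 55/3 = 18.3333

G = (3.3333, 18.3333)


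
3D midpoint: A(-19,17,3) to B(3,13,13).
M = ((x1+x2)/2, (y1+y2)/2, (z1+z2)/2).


Mx = (-19+3)/2 = -8.0000
My = (17+13)/2 = 15.0000
Mz = (3+13)/2 = 8.0000

M = (-8.0000, 15.0000, 8.0000)


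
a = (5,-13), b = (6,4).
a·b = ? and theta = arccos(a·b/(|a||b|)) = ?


a·b = 5*6 - 13*4 = 30 - 52 = -22
|a| = sqrt(25+169) = 13.9284
|b| = sqrt(36+16) = 7.2111
cos(theta) = -22/(sqrt(194)*sqrt(52)) = -22/sqrt(10088) = -0.219038
theta = arccos(-22/sqrt(10088)) = 102.6526 degrees

a·b = -22, theta = 102.6526 deg


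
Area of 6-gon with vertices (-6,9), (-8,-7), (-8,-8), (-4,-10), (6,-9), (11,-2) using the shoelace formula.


sum(xi*y_{i+1}) = -6*(-7) - 8*(-8) - 8*(-10) - 4*(-9) + 6*(-2) + 11*9 = 309
sum(yi*x_{i+1}) = 9*(-8) - 7*(-8) - 8*(-4) - 10*6 - 9*11 - 2*(-6) = -131
Area = |309 + 131|/2 = 440/2 = 220.0000

220.0000 sq units


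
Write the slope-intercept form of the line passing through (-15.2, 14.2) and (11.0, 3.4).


m = (-10.8)/(26.2) = -0.4122
b = y1 - m*x1 = 14.2 - (-10.8*(-15.2))/(26.2) = 14.2 - 6.2656 = 7.9344

y = -0.4122x + 7.9344


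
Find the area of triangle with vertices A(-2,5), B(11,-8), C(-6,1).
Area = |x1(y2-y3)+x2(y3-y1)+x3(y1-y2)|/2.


-2*(-8-1) = 18
11*(1-5) = -44
-6*(5+ 8) = -78
sum = -104
Area = |-104|/2 = 52.0000

52.0000 sq units


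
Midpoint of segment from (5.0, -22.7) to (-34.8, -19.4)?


Mx = (5.0 - 34.8)/2 = -29.8/2 = -14.9000
My = (-22.7 - 19.4)/2 = -42.1/2 = -21.0500

(-14.9000, -21.0500)


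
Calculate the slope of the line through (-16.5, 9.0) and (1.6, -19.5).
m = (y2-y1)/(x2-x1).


dy = -19.5 - 9.0 = -28.5
dx = 1.6 + 16.5 = 18.1
m = -28.5/18.1 = -1.5746

m = -1.5746


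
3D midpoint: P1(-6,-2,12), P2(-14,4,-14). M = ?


Mx = (-6- 14)/2 = -10.0000
My = (-2+4)/2 = 1.0000
Mz = (12- 14)/2 = -1.0000

M = (-10.0000, 1.0000, -1.0000)


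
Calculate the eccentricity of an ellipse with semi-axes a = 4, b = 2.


c = sqrt(16-4) = sqrt(12) = 3.4641
e = c/a = sqrt(12)/4 = 0.8660

e = 0.8660


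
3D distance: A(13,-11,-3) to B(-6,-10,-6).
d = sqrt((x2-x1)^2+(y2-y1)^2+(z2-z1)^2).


dx=-19, dy=1, dz=-3
d = sqrt(361+1+9) = sqrt(371) = 19.2614

19.2614


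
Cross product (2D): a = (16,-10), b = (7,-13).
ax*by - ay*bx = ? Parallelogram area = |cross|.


cross = 16*(-13) + 10*7 = -208 + 70 = -138
Parallelogram area = |-138| = 138

cross = -138, parallelogram area = 138


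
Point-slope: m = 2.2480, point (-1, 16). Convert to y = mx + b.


y - 16 = 2.2480(x + 1)
y = 2.2480x + 16 - 2.2480*(-1)
y = 2.2480x + 18.2480

y = 2.2480x + 18.2480


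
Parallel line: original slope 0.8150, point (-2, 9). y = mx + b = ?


Parallel lines have equal slopes.
m2 = 0.8150
b2 = 9 - 0.8150*(-2) = 10.6300

y = 0.8150x + 10.6300


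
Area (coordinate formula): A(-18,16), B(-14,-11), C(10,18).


-18*(-11-18) = 522
-14*(18-16) = -28
10*(16+ 11) = 270
sum = 764
Area = |764|/2 = 382.0000

382.0000 sq units


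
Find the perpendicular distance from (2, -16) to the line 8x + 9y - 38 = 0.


|8*2 + 9*(-16) - 38| = |-166| = 166
sqrt(64 + 81) = sqrt(145) = 12.0416
d = 166/sqrt(145) = 13.7855

13.7855


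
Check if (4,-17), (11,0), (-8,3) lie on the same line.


4*(0-3) + 11*(3+ 17) - 8*(-17-0)
= -12 + 220 + 136 = 344

No, not collinear (determinant = 344)


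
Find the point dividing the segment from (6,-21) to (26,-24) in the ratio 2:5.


Px = (2*26 + 5*6)/7 = 82/7 = 11.7143
Py = (2*(-24) + 5*(-21))/7 = -153/7 = -21.8571

P = (11.7143, -21.8571)


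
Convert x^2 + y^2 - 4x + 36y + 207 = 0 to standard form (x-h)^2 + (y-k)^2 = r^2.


h = -D/2 = 4/2 = 2
k = -E/2 = -36/2 = -18
r^2 = h^2 + k^2 - F = 4 + 324 - 207 = 121
r = 11

Center (2, -18), radius = 11


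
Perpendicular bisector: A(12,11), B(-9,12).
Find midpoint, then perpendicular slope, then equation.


Midpoint = (1.5, 11.5)
Slope of AB = dy/dx = 1/(-21) = -0.0476
Perp slope = -dx/dy = 21/1 = 21.0000
b = My - (perp slope)*Mx = 11.5 + (-21*1.5)/1 = 11.5 - 31.5000 = -20.0000

y = 21.0000x - 20.0000


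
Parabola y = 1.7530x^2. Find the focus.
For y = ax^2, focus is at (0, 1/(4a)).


a = 1.7530
4a = 7.0120
focus = (0, 1/7.0120) = (0, 0.1426)

Focus = (0, 0.1426)


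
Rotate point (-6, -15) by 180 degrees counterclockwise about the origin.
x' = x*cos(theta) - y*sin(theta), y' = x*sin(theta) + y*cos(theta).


cos(180) = -1, sin(180) = 0
x' = -6*(-1) + 15*0 = 6
y' = -6*0 - 15*(-1) = 15

(6, 15)


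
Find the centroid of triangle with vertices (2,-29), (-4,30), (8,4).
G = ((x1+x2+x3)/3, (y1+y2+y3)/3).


Gx = (2- 4+8)/3 = 6/3 = 2.0000
Gy = (-29+30+4)/3 = 5/3 = 1.6667

G = (2.0000, 1.6667)


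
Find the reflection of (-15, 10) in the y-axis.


Reflection rule for y-axis: (-x, y)
(-15, 10) -> (15, 10)

(15, 10)


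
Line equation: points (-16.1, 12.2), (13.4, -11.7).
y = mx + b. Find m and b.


m = (-23.9)/(29.5) = -0.8102
b = y1 - m*x1 = 12.2 - (-23.9*(-16.1))/(29.5) = 12.2 - 13.0437 = -0.8437

y = -0.8102x - 0.8437


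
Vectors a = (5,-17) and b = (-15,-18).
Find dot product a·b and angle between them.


a·b = 5*(-15) - 17*(-18) = -75 + 306 = 231
|a| = sqrt(25+289) = 17.7200
|b| = sqrt(225+324) = 23.4307
cos(theta) = 231/(sqrt(314)*sqrt(549)) = 231/sqrt(172386) = 0.556367
theta = arccos(231/sqrt(172386)) = 56.1951 degrees

a·b = 231, theta = 56.1951 deg


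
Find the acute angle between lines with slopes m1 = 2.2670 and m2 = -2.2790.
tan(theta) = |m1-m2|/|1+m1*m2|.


m1-m2 = 4.546
1+m1*m2 = -4.166493
tan(theta) = |4.546/(-4.166493)| = 1.091085
theta = arctan(|4.546/(-4.166493)|) = 47.4942 degrees (acute angle)

47.4942 degrees


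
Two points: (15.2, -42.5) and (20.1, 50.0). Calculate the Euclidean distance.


dx = 20.1 - 15.2 = 4.9
dy = 50.0 + 42.5 = 92.5
d = sqrt(24.01 + 8556.25) = sqrt(8580.26) = 92.6297

92.6297


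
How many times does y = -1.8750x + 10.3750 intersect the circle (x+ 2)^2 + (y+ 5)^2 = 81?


Substitute y = -1.8750x + 10.3750: (x+ 2)^2 + (-1.8750x+10.3750+ 5)^2 = 81
Expand to Ax^2 + Bx + C = 0, where b-k = 15.375
A = 1+m^2 = 4.515625
B = 2(m(b-k) - h) = 2(-1.8750*15.375 + 2) = -53.65625
C = h^2 + (b-k)^2 - r^2 = 4 + 236.390625 - 81 = 159.390625
disc = B^2-4AC = 2878.9932 - 2878.9932 = 0
disc = 0

1 intersection point (tangent)


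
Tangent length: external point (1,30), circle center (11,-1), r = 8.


d = sqrt((1-11)^2 + (30+ 1)^2) = sqrt(100+961) = 32.5730
L = sqrt(1061.0000 - 64) = sqrt(997.0000) = 31.5753

31.5753


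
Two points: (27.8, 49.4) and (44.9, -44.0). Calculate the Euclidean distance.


dx = 44.9 - 27.8 = 17.1
dy = -44.0 - 49.4 = -93.4
d = sqrt(292.41 + 8723.56) = sqrt(9015.97) = 94.9525

94.9525


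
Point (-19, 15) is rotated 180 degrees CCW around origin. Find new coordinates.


cos(180) = -1, sin(180) = 0
x' = -19*(-1) - 15*0 = 19
y' = -19*0 + 15*(-1) = -15

(19, -15)


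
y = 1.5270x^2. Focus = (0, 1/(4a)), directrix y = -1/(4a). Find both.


a = 1.5270
1/(4a) = 0.1637
Focus = (0, 0.1637)
Directrix: y = -0.1637

Focus = (0, 0.1637), Directrix: y = -0.1637


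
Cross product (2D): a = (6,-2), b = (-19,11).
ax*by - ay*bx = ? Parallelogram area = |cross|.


cross = 6*11 + 2*(-19) = 66 - 38 = 28
Parallelogram area = |28| = 28

cross = 28, parallelogram area = 28
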